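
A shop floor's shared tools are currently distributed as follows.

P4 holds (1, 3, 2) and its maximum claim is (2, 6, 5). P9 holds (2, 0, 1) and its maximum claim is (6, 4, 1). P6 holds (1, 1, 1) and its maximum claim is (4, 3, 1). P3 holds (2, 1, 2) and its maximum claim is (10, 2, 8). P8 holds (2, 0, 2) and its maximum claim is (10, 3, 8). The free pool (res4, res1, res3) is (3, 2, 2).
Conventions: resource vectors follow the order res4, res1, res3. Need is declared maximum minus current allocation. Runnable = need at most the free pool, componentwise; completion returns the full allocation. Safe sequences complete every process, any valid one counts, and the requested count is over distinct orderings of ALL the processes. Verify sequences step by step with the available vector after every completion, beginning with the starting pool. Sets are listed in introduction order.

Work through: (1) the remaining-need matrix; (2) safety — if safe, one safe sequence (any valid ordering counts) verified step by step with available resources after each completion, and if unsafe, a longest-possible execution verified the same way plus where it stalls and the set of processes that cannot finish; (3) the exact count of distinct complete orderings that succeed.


(1) Need matrix, components ordered res4, res1, res3:
  P4: (1, 3, 3)
  P9: (4, 4, 0)
  P6: (3, 2, 0)
  P3: (8, 1, 6)
  P8: (8, 3, 6)
(2) The state is UNSAFE.
Key observation: after P6, P4, P9 complete, (7, 6, 6) is the best the pool ever gets, yet each leftover process wants more res4.
The run P6, P4, P9 cannot be extended any further. Check, step by step:
  pool = (3, 2, 2)
  run P6 (needs (3, 2, 0), free (3, 2, 2)); after release of (1, 1, 1) the pool is (4, 3, 3)
  run P4 (needs (1, 3, 3), free (4, 3, 3)); after release of (1, 3, 2) the pool is (5, 6, 5)
  run P9 (needs (4, 4, 0), free (5, 6, 5)); after release of (2, 0, 1) the pool is (7, 6, 6)
  blocked: P3 wants (8, 1, 6), pool (7, 6, 6) — not enough res4
  blocked: P8 wants (8, 3, 6), pool (7, 6, 6) — not enough res4
Permanently blocked: P3 and P8.
(3) Exactly 0 of the possible complete orderings are safe sequences.


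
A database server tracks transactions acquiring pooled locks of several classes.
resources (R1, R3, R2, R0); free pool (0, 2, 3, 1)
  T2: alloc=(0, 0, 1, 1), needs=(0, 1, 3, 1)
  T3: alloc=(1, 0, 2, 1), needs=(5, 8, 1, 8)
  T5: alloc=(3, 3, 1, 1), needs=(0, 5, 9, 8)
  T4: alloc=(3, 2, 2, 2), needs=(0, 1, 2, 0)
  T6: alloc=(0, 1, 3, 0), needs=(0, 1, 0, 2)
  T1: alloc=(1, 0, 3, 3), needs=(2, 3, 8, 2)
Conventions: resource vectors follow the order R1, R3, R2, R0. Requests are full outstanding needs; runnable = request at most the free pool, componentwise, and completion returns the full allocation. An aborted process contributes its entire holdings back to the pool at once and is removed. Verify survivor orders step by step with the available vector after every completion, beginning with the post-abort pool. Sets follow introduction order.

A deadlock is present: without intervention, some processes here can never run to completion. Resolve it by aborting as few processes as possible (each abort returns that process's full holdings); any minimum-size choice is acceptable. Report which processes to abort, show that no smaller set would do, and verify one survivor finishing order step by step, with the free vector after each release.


The answer: abort T3.
Key observation: the deadlocked T5 becomes finishable only because T3 released (1, 0, 2, 1); it completes at step 5 below.
Why nothing smaller works: aborting no one leaves the state deadlocked as given.
One survivor order: T2, T6, T4, T1, T5. Verifying each step (post-abort pool first):
  pool = (1, 2, 5, 2)
  T2: need (0, 1, 3, 1) fits (1, 2, 5, 2); releases (0, 0, 1, 1), pool now (1, 2, 6, 3)
  T6: need (0, 1, 0, 2) fits (1, 2, 6, 3); releases (0, 1, 3, 0), pool now (1, 3, 9, 3)
  T4: need (0, 1, 2, 0) fits (1, 3, 9, 3); releases (3, 2, 2, 2), pool now (4, 5, 11, 5)
  T1: need (2, 3, 8, 2) fits (4, 5, 11, 5); releases (1, 0, 3, 3), pool now (5, 5, 14, 8)
  T5: need (0, 5, 9, 8) fits (5, 5, 14, 8); releases (3, 3, 1, 1), pool now (8, 8, 15, 9)


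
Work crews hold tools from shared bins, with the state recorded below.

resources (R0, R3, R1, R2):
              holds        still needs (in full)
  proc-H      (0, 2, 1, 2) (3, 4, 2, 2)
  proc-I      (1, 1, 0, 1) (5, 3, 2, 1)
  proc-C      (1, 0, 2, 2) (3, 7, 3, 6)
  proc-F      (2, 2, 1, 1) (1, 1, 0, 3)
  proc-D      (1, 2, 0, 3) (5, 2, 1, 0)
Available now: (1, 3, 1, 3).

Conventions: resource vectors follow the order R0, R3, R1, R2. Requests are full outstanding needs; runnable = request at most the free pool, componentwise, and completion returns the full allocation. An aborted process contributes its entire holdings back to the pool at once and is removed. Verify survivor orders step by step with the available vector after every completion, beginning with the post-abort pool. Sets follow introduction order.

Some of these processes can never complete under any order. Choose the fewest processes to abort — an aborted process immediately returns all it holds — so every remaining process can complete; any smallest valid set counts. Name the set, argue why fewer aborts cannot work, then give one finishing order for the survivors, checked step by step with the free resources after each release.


Abort proc-D.
Key observation: no ordering could ever have run proc-I before the abort of proc-D; with (1, 2, 0, 3) back in the pool it fits at step 4.
Why nothing smaller works: aborting no one leaves the state deadlocked as given.
The survivors complete as proc-F, proc-H, proc-C, proc-I. Walking it through (starting from the post-abort pool):
  pool = (2, 5, 1, 6)
  run proc-F (needs (1, 1, 0, 3), free (2, 5, 1, 6)); after release of (2, 2, 1, 1) the pool is (4, 7, 2, 7)
  run proc-H (needs (3, 4, 2, 2), free (4, 7, 2, 7)); after release of (0, 2, 1, 2) the pool is (4, 9, 3, 9)
  run proc-C (needs (3, 7, 3, 6), free (4, 9, 3, 9)); after release of (1, 0, 2, 2) the pool is (5, 9, 5, 11)
  run proc-I (needs (5, 3, 2, 1), free (5, 9, 5, 11)); after release of (1, 1, 0, 1) the pool is (6, 10, 5, 12)


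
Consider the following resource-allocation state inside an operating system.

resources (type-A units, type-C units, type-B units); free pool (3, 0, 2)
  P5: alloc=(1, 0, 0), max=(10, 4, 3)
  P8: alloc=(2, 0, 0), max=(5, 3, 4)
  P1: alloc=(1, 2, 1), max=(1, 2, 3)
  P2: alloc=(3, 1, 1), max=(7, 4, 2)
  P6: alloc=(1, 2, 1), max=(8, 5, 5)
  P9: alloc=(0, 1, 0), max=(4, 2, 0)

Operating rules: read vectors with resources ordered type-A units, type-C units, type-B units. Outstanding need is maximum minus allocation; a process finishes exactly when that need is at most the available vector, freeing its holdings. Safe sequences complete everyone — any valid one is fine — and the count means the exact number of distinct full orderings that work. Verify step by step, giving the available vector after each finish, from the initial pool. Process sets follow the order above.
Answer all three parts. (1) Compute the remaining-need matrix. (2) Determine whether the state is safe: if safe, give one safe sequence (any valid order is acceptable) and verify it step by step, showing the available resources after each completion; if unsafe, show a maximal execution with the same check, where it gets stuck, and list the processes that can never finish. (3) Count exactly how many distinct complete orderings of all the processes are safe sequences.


(1) Need matrix, components ordered type-A units, type-C units, type-B units:
  P5: (9, 4, 3)
  P8: (3, 3, 4)
  P1: (0, 0, 2)
  P2: (4, 3, 1)
  P6: (7, 3, 4)
  P9: (4, 1, 0)
(2) SAFE. One safe sequence: P1, P9, P2, P8, P5, P6.
Key observation: reading the order forward, P1 is the first process whose need (0, 0, 2) meets the free pool (3, 0, 2) exactly on a resource it requests.
Step-by-step check:
  pool = (3, 0, 2)
  P1 needs (0, 0, 2) <= (3, 0, 2) -> finishes; pool += (1, 2, 1) = (4, 2, 3)
  P9 needs (4, 1, 0) <= (4, 2, 3) -> finishes; pool += (0, 1, 0) = (4, 3, 3)
  P2 needs (4, 3, 1) <= (4, 3, 3) -> finishes; pool += (3, 1, 1) = (7, 4, 4)
  P8 needs (3, 3, 4) <= (7, 4, 4) -> finishes; pool += (2, 0, 0) = (9, 4, 4)
  P5 needs (9, 4, 3) <= (9, 4, 4) -> finishes; pool += (1, 0, 0) = (10, 4, 4)
  P6 needs (7, 3, 4) <= (10, 4, 4) -> finishes; pool += (1, 2, 1) = (11, 6, 5)
(3) Precisely 3 of the possible complete orderings are safe sequences.


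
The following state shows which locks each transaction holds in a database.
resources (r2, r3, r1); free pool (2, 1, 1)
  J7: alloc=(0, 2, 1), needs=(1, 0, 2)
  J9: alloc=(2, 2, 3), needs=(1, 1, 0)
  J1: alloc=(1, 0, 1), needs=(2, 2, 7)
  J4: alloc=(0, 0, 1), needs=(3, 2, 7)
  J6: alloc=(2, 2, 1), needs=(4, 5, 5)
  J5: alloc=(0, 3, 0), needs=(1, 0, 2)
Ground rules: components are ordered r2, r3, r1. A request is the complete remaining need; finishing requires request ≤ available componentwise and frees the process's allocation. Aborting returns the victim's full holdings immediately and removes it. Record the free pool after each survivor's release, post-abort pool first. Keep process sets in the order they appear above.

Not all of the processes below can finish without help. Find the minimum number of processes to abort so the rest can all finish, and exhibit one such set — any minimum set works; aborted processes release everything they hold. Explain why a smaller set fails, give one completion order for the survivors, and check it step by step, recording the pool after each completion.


Minimum abort set: J4.
Key observation: J1 was stuck for good until J4 gave back (0, 0, 1); in the order shown it finishes at step 5.
No smaller set exists: with zero aborts the deadlock remains.
The survivors complete as J9, J7, J5, J6, J1. Step-by-step check (starting from the post-abort pool):
  pool = (2, 1, 2)
  J9 needs (1, 1, 0) <= (2, 1, 2) -> finishes; pool += (2, 2, 3) = (4, 3, 5)
  J7 needs (1, 0, 2) <= (4, 3, 5) -> finishes; pool += (0, 2, 1) = (4, 5, 6)
  J5 needs (1, 0, 2) <= (4, 5, 6) -> finishes; pool += (0, 3, 0) = (4, 8, 6)
  J6 needs (4, 5, 5) <= (4, 8, 6) -> finishes; pool += (2, 2, 1) = (6, 10, 7)
  J1 needs (2, 2, 7) <= (6, 10, 7) -> finishes; pool += (1, 0, 1) = (7, 10, 8)


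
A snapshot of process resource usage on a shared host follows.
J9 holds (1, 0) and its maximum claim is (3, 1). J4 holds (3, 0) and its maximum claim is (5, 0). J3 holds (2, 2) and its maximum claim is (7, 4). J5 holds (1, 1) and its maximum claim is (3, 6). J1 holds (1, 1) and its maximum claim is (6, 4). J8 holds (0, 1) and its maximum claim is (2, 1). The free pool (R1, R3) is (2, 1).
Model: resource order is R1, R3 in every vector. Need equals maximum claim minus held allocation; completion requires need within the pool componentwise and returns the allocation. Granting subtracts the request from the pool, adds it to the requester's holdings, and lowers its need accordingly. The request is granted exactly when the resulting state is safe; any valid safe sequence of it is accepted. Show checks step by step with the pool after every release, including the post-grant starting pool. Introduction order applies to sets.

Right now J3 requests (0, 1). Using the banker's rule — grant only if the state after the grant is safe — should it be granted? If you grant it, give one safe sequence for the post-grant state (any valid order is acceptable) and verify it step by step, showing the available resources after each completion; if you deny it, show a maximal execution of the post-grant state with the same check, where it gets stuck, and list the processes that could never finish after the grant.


GRANT — the state after the grant stays safe, e.g. via J4, J8, J3, J1, J9, J5.
Key observation: the grant leaves (2, 0) free — enough for J4, whose release restarts the cascade.
Verifying the post-grant state step by step:
  pool = (2, 0)
  J4: need (2, 0) fits (2, 0); releases (3, 0), pool now (5, 0)
  J8: need (2, 0) fits (5, 0); releases (0, 1), pool now (5, 1)
  J3: need (5, 1) fits (5, 1); releases (2, 3), pool now (7, 4)
  J1: need (5, 3) fits (7, 4); releases (1, 1), pool now (8, 5)
  J9: need (2, 1) fits (8, 5); releases (1, 0), pool now (9, 5)
  J5: need (2, 5) fits (9, 5); releases (1, 1), pool now (10, 6)


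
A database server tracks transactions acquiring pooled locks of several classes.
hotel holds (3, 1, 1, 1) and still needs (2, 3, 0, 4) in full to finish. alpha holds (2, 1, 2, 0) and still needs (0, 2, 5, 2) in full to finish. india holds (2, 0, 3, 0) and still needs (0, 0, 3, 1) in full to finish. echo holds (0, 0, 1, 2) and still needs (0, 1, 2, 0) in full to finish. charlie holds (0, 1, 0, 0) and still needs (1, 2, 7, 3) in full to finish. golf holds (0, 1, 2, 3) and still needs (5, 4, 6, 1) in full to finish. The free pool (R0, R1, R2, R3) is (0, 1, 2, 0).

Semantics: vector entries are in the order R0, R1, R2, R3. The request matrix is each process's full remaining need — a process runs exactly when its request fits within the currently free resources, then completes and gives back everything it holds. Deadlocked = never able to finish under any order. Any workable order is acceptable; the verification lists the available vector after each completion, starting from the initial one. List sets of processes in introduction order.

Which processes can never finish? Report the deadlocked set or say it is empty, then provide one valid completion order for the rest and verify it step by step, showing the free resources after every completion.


Deadlocked set: hotel, alpha, charlie and golf.
Key observation: echo, india can finish, but then (2, 1, 6, 2) is all there is, and the blocked group's R1 demands exceed it.
A valid finishing order for the others: echo, india. Check, step by step:
  pool = (0, 1, 2, 0)
  echo: need (0, 1, 2, 0) fits (0, 1, 2, 0); releases (0, 0, 1, 2), pool now (0, 1, 3, 2)
  india: need (0, 0, 3, 1) fits (0, 1, 3, 2); releases (2, 0, 3, 0), pool now (2, 1, 6, 2)
The stuck group stays short no matter what:
  hotel still needs (2, 3, 0, 4) but only (2, 1, 6, 2) is free — short on R1 and R3
  alpha still needs (0, 2, 5, 2) but only (2, 1, 6, 2) is free — short on R1
  charlie still needs (1, 2, 7, 3) but only (2, 1, 6, 2) is free — short on R1, R2 and R3
  golf still needs (5, 4, 6, 1) but only (2, 1, 6, 2) is free — short on R0 and R1


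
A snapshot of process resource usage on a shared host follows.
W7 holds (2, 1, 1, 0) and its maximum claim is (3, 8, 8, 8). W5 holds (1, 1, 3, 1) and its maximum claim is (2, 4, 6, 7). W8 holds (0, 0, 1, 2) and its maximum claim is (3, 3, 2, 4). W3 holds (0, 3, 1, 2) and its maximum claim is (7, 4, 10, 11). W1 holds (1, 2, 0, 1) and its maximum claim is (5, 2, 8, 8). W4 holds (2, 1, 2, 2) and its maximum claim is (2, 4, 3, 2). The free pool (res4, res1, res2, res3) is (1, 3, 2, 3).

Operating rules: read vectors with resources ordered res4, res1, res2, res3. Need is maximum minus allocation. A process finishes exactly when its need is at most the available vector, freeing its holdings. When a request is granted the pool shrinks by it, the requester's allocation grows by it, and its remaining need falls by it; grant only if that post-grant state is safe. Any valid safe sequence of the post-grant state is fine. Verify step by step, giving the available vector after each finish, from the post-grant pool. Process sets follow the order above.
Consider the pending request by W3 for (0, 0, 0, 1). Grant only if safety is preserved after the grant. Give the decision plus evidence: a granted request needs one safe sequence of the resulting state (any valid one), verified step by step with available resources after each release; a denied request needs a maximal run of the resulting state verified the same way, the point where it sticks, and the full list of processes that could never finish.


GRANT. The post-grant state is safe; one safe sequence: W4, W8, W5, W1, W7, W3.
Key observation: even at the reduced pool (1, 3, 2, 2), W4 fits immediately, so safety survives the grant.
Step-by-step check of the post-grant state:
  pool = (1, 3, 2, 2)
  W4 needs (0, 3, 1, 0) <= (1, 3, 2, 2) -> finishes; pool += (2, 1, 2, 2) = (3, 4, 4, 4)
  W8 needs (3, 3, 1, 2) <= (3, 4, 4, 4) -> finishes; pool += (0, 0, 1, 2) = (3, 4, 5, 6)
  W5 needs (1, 3, 3, 6) <= (3, 4, 5, 6) -> finishes; pool += (1, 1, 3, 1) = (4, 5, 8, 7)
  W1 needs (4, 0, 8, 7) <= (4, 5, 8, 7) -> finishes; pool += (1, 2, 0, 1) = (5, 7, 8, 8)
  W7 needs (1, 7, 7, 8) <= (5, 7, 8, 8) -> finishes; pool += (2, 1, 1, 0) = (7, 8, 9, 8)
  W3 needs (7, 1, 9, 8) <= (7, 8, 9, 8) -> finishes; pool += (0, 3, 1, 3) = (7, 11, 10, 11)


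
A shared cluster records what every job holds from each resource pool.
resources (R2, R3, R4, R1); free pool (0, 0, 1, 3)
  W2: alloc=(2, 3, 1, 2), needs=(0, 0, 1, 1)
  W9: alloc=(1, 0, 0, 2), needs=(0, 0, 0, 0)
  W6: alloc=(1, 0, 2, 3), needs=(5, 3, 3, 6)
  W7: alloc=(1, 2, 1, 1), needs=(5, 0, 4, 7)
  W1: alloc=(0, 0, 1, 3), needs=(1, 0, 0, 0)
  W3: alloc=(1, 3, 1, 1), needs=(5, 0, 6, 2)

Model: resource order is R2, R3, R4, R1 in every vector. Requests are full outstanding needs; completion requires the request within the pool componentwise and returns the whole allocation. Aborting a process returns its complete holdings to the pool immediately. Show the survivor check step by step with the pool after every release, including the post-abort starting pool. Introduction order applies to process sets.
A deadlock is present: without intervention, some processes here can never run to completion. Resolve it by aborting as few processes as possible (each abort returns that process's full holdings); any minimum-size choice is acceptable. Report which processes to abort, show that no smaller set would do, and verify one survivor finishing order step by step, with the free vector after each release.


Abort W6 and W3.
Key observation: W7 had no path to completion before; after the abort of W6 and W3 ((2, 3, 3, 4) returned), step 4 is where it fits.
No one abort is enough; case by case: W2 alone leaves W6 blocked (short on R2); W9 alone leaves W6 blocked (short on R2); W6 alone leaves W7 blocked (short on R2); W7 alone leaves W6 blocked (short on R2); W1 alone leaves W6 blocked (short on R2); W3 alone leaves W6 blocked (short on R2).
Survivors finish in the order: W9, W2, W1, W7. Step-by-step check (pool after the aborts first):
  pool = (2, 3, 4, 7)
  W9 needs (0, 0, 0, 0) <= (2, 3, 4, 7) -> finishes; pool += (1, 0, 0, 2) = (3, 3, 4, 9)
  W2 needs (0, 0, 1, 1) <= (3, 3, 4, 9) -> finishes; pool += (2, 3, 1, 2) = (5, 6, 5, 11)
  W1 needs (1, 0, 0, 0) <= (5, 6, 5, 11) -> finishes; pool += (0, 0, 1, 3) = (5, 6, 6, 14)
  W7 needs (5, 0, 4, 7) <= (5, 6, 6, 14) -> finishes; pool += (1, 2, 1, 1) = (6, 8, 7, 15)


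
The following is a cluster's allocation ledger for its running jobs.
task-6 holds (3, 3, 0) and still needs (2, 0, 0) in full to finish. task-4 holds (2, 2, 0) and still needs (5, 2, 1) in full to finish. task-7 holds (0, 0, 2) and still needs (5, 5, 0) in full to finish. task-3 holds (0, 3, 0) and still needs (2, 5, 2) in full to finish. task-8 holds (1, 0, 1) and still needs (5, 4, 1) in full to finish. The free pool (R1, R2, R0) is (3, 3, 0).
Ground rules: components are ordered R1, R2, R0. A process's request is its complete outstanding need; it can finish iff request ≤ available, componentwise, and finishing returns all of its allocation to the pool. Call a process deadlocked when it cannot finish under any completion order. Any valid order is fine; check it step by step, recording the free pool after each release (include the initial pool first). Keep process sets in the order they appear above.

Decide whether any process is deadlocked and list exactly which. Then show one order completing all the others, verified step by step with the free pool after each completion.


No process is deadlocked.
Key observation: no deadlock: task-6 fits now, and the freed resources carry the rest through.
The rest can finish in the order task-6, task-7, task-3, task-4, task-8. Check, step by step:
  pool = (3, 3, 0)
  run task-6 (needs (2, 0, 0), free (3, 3, 0)); after release of (3, 3, 0) the pool is (6, 6, 0)
  run task-7 (needs (5, 5, 0), free (6, 6, 0)); after release of (0, 0, 2) the pool is (6, 6, 2)
  run task-3 (needs (2, 5, 2), free (6, 6, 2)); after release of (0, 3, 0) the pool is (6, 9, 2)
  run task-4 (needs (5, 2, 1), free (6, 9, 2)); after release of (2, 2, 0) the pool is (8, 11, 2)
  run task-8 (needs (5, 4, 1), free (8, 11, 2)); after release of (1, 0, 1) the pool is (9, 11, 3)


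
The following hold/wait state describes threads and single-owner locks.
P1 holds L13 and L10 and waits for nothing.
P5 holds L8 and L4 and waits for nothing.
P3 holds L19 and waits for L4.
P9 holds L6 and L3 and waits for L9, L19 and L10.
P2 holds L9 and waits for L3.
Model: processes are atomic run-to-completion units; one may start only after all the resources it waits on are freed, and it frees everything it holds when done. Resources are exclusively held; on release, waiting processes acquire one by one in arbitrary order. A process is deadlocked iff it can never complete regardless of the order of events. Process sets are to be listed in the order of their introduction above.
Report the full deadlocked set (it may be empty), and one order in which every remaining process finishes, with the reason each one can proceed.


The deadlocked set is P9 and P2.
Key observation: P9 -> P2 -> P9 is a circular wait — nothing in it can go first; no other process is dragged down with it.
A valid finishing order for the others: P5, P1, P3.
Step-by-step check:
  P5: no waits; runs immediately, freeing L8 and L4
  P1: no waits; runs immediately, freeing L13 and L10
  P3 waits on L4 — all released -> runs and releases L19


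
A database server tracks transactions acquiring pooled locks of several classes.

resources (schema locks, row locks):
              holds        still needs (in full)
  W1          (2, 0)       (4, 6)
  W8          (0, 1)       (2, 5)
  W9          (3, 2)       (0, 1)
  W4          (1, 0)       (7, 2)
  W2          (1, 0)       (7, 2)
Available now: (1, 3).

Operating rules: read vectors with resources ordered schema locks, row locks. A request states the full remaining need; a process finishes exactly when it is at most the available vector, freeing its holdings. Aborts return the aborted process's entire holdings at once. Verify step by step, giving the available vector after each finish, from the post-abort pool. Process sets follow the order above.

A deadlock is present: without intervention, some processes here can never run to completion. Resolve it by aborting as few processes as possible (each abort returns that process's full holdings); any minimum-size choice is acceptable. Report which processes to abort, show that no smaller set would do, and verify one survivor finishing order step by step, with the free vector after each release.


The answer: abort W2.
Key observation: before aborting W2, W4 was permanently blocked — no order could ever run it; afterwards it completes at step 4.
No smaller set exists: with zero aborts the deadlock remains.
The survivors complete as W9, W8, W1, W4. Check, step by step (starting from the post-abort pool):
  pool = (2, 3)
  run W9 (needs (0, 1), free (2, 3)); after release of (3, 2) the pool is (5, 5)
  run W8 (needs (2, 5), free (5, 5)); after release of (0, 1) the pool is (5, 6)
  run W1 (needs (4, 6), free (5, 6)); after release of (2, 0) the pool is (7, 6)
  run W4 (needs (7, 2), free (7, 6)); after release of (1, 0) the pool is (8, 6)


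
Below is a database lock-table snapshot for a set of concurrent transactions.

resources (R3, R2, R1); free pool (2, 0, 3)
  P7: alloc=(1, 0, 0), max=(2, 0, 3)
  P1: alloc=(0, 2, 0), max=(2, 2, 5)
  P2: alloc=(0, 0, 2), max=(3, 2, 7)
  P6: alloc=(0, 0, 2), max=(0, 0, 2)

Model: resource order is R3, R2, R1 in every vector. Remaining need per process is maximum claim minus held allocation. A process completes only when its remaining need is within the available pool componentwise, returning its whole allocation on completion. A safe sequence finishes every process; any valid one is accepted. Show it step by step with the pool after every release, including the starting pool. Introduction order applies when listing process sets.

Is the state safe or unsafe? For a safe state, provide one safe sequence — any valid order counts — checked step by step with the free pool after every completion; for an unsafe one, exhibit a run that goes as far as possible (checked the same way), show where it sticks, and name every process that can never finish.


The state is SAFE; one workable sequence: P6, P7, P1, P2.
Key observation: the order's first zero-slack moment is P1 ((2, 0, 5) needed, (3, 0, 5) free — a requested resource with nothing to spare).
Verifying each step:
  pool = (2, 0, 3)
  P6: need (0, 0, 0) fits (2, 0, 3); releases (0, 0, 2), pool now (2, 0, 5)
  P7: need (1, 0, 3) fits (2, 0, 5); releases (1, 0, 0), pool now (3, 0, 5)
  P1: need (2, 0, 5) fits (3, 0, 5); releases (0, 2, 0), pool now (3, 2, 5)
  P2: need (3, 2, 5) fits (3, 2, 5); releases (0, 0, 2), pool now (3, 2, 7)


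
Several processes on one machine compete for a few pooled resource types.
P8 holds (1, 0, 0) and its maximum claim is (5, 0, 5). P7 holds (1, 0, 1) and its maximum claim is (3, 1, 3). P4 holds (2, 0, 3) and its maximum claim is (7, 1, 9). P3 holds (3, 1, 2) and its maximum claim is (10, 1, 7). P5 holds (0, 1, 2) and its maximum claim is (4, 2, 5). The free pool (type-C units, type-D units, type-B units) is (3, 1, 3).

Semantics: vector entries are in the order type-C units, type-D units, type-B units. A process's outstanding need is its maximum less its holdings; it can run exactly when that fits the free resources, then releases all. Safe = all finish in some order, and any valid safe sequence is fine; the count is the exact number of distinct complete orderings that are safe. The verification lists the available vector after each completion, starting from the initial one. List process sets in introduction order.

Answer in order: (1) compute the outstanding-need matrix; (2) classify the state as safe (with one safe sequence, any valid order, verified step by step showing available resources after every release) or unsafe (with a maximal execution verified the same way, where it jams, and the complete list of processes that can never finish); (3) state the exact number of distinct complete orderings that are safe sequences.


(1) Remaining need (order type-C units, type-D units, type-B units):
  P8: (4, 0, 5)
  P7: (2, 1, 2)
  P4: (5, 1, 6)
  P3: (7, 0, 5)
  P5: (4, 1, 3)
(2) SAFE. One safe sequence: P7, P5, P8, P4, P3.
Key observation: P7 is the earliest step where a requested resource binds exactly: need (2, 1, 2), pool (3, 1, 3) at its turn.
Walking it through:
  pool = (3, 1, 3)
  P7 needs (2, 1, 2) <= (3, 1, 3) -> finishes; pool += (1, 0, 1) = (4, 1, 4)
  P5 needs (4, 1, 3) <= (4, 1, 4) -> finishes; pool += (0, 1, 2) = (4, 2, 6)
  P8 needs (4, 0, 5) <= (4, 2, 6) -> finishes; pool += (1, 0, 0) = (5, 2, 6)
  P4 needs (5, 1, 6) <= (5, 2, 6) -> finishes; pool += (2, 0, 3) = (7, 2, 9)
  P3 needs (7, 0, 5) <= (7, 2, 9) -> finishes; pool += (3, 1, 2) = (10, 3, 11)
(3) Exactly 1 of the possible complete orderings is a safe sequence.


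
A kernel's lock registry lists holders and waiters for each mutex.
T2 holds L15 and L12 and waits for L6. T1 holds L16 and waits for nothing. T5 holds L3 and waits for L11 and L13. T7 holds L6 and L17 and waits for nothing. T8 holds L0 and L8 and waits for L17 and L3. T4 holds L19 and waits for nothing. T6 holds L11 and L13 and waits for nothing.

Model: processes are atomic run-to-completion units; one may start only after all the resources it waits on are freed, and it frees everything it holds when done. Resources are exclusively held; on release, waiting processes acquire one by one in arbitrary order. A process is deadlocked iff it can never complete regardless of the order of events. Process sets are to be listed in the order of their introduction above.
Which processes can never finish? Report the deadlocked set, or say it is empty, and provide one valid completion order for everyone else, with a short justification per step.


Nothing here is deadlocked.
Key observation: every chain of waits terminates; starting from the processes that wait on nothing, all the rest unlock in turn.
One completion order for the rest: T6, T4, T7, T5, T1, T2, T8.
Step-by-step check:
  run T6 (it waits on nothing); releases L11 and L13
  run T4 (it waits on nothing); releases L19
  run T7 (it waits on nothing); releases L6 and L17
  run T5 (all its waits — L11 and L13 — are resolved); releases L3
  run T1 (it waits on nothing); releases L16
  run T2 (all its waits — L6 — are resolved); releases L15 and L12
  run T8 (all its waits — L17 and L3 — are resolved); releases L0 and L8


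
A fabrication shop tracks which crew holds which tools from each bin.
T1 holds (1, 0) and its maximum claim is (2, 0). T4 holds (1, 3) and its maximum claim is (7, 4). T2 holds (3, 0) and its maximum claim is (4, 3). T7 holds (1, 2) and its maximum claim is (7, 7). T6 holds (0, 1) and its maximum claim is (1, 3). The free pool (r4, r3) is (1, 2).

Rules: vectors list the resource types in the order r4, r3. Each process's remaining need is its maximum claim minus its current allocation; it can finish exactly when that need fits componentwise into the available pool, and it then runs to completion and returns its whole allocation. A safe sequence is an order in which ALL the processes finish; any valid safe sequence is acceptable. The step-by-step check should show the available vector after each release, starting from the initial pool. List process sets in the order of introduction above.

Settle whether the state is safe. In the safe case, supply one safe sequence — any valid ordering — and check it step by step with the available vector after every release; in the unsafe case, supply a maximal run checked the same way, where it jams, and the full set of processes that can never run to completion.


UNSAFE.
Key observation: r4 is the bottleneck — with T1, T6, T2 done the pool holds (5, 3), short of every remaining need.
Going as far as possible: T1, T6, T2; after that, nothing fits. Walking it through:
  pool = (1, 2)
  T1 needs (1, 0) <= (1, 2) -> finishes; pool += (1, 0) = (2, 2)
  T6 needs (1, 2) <= (2, 2) -> finishes; pool += (0, 1) = (2, 3)
  T2 needs (1, 3) <= (2, 3) -> finishes; pool += (3, 0) = (5, 3)
  T4 still needs (6, 1) but only (5, 3) is free — short on r4
  T7 still needs (6, 5) but only (5, 3) is free — short on r4 and r3
Processes that can never finish: T4 and T7.


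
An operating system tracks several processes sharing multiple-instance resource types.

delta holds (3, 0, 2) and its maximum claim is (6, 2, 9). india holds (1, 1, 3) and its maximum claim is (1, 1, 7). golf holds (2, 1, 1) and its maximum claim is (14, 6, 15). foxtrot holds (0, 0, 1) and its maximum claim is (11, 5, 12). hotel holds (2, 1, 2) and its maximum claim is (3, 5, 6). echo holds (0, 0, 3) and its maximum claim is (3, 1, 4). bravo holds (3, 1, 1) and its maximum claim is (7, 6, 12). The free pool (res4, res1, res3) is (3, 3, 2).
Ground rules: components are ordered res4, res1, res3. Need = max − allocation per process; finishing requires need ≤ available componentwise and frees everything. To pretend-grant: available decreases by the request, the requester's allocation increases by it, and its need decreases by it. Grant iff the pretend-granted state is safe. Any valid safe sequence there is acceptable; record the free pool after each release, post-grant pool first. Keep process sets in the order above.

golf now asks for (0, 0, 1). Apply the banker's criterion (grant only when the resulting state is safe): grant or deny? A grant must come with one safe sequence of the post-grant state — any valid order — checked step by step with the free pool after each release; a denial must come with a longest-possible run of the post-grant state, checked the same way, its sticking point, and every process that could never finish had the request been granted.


GRANT — the state after the grant stays safe, e.g. via echo, india, hotel, delta, bravo, foxtrot, golf.
Key observation: with (3, 3, 1) left after the transfer, echo can run at once — the state stays safe.
Check on the post-grant state, step by step:
  pool = (3, 3, 1)
  echo: need (3, 1, 1) fits (3, 3, 1); releases (0, 0, 3), pool now (3, 3, 4)
  india: need (0, 0, 4) fits (3, 3, 4); releases (1, 1, 3), pool now (4, 4, 7)
  hotel: need (1, 4, 4) fits (4, 4, 7); releases (2, 1, 2), pool now (6, 5, 9)
  delta: need (3, 2, 7) fits (6, 5, 9); releases (3, 0, 2), pool now (9, 5, 11)
  bravo: need (4, 5, 11) fits (9, 5, 11); releases (3, 1, 1), pool now (12, 6, 12)
  foxtrot: need (11, 5, 11) fits (12, 6, 12); releases (0, 0, 1), pool now (12, 6, 13)
  golf: need (12, 5, 13) fits (12, 6, 13); releases (2, 1, 2), pool now (14, 7, 15)


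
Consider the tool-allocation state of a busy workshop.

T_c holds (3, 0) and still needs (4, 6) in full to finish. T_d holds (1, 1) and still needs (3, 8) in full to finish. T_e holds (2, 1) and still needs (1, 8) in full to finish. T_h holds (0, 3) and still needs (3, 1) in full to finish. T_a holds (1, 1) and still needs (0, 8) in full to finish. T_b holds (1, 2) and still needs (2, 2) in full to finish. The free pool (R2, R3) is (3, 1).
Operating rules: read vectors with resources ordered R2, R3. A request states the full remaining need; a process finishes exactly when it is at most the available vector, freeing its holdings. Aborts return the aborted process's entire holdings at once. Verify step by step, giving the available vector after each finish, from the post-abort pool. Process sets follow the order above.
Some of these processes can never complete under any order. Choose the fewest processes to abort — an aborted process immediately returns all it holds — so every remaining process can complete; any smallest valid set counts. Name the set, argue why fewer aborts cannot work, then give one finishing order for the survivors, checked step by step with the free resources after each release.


The answer: abort T_d and T_a.
Key observation: the returned (2, 2) from T_d and T_a is what brings T_e — unrunnable before, under any order — into play at step 4.
No one abort is enough; case by case: T_c alone leaves T_d blocked (short on R3); T_d alone leaves T_e blocked (short on R3); T_e alone leaves T_d blocked (short on R3); T_h alone leaves T_d blocked (short on R3); T_a alone leaves T_d blocked (short on R3); T_b alone leaves T_d blocked (short on R3).
One survivor order: T_h, T_b, T_c, T_e. Check, step by step (post-abort pool first):
  pool = (5, 3)
  T_h: need (3, 1) fits (5, 3); releases (0, 3), pool now (5, 6)
  T_b: need (2, 2) fits (5, 6); releases (1, 2), pool now (6, 8)
  T_c: need (4, 6) fits (6, 8); releases (3, 0), pool now (9, 8)
  T_e: need (1, 8) fits (9, 8); releases (2, 1), pool now (11, 9)


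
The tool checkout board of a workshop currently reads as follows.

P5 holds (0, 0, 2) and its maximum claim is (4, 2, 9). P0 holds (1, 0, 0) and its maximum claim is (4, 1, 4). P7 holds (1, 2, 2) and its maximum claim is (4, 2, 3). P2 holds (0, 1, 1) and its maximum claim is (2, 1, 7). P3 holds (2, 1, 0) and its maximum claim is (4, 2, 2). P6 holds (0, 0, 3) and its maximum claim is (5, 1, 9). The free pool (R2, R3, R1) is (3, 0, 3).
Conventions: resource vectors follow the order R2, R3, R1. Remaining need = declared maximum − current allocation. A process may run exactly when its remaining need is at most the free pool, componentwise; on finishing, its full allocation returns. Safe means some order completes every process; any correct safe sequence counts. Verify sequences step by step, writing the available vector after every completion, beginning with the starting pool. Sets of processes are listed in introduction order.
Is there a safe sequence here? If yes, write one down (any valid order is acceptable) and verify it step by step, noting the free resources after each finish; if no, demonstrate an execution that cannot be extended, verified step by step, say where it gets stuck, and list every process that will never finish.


UNSAFE — no complete ordering exists.
Key observation: R1 is the bottleneck — with P7, P0, P3 done the pool holds (7, 3, 5), short of every remaining need.
A maximal execution: P7, P0, P3 — then nothing else fits. Step-by-step check:
  pool = (3, 0, 3)
  P7 needs (3, 0, 1) <= (3, 0, 3) -> finishes; pool += (1, 2, 2) = (4, 2, 5)
  P0 needs (3, 1, 4) <= (4, 2, 5) -> finishes; pool += (1, 0, 0) = (5, 2, 5)
  P3 needs (2, 1, 2) <= (5, 2, 5) -> finishes; pool += (2, 1, 0) = (7, 3, 5)
  P5 cannot run: need (4, 2, 7) vs free (7, 3, 5) (insufficient R1)
  P2 cannot run: need (2, 0, 6) vs free (7, 3, 5) (insufficient R1)
  P6 cannot run: need (5, 1, 6) vs free (7, 3, 5) (insufficient R1)
Permanently blocked: P5, P2 and P6.


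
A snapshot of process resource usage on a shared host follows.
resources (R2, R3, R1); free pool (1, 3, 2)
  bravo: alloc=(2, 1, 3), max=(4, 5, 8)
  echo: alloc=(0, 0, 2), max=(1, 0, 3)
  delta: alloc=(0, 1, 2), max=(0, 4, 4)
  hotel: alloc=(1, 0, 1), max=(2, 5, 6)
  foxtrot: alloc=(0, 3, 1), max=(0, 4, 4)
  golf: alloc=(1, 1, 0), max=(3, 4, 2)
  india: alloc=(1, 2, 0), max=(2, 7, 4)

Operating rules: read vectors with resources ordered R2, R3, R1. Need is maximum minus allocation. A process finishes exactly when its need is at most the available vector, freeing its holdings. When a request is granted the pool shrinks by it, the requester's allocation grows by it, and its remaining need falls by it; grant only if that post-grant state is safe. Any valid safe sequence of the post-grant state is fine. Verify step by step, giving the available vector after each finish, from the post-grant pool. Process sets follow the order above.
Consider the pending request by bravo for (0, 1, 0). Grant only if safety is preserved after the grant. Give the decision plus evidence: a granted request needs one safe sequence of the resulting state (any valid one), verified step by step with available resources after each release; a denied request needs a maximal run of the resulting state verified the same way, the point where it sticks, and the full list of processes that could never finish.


GRANT: granting preserves safety; a valid post-grant sequence is echo, foxtrot, hotel, bravo, india, delta, golf.
Key observation: granting shrinks the pool to (1, 2, 2), yet echo still fits and the chain goes through.
Verifying the post-grant state step by step:
  pool = (1, 2, 2)
  run echo (needs (1, 0, 1), free (1, 2, 2)); after release of (0, 0, 2) the pool is (1, 2, 4)
  run foxtrot (needs (0, 1, 3), free (1, 2, 4)); after release of (0, 3, 1) the pool is (1, 5, 5)
  run hotel (needs (1, 5, 5), free (1, 5, 5)); after release of (1, 0, 1) the pool is (2, 5, 6)
  run bravo (needs (2, 3, 5), free (2, 5, 6)); after release of (2, 2, 3) the pool is (4, 7, 9)
  run india (needs (1, 5, 4), free (4, 7, 9)); after release of (1, 2, 0) the pool is (5, 9, 9)
  run delta (needs (0, 3, 2), free (5, 9, 9)); after release of (0, 1, 2) the pool is (5, 10, 11)
  run golf (needs (2, 3, 2), free (5, 10, 11)); after release of (1, 1, 0) the pool is (6, 11, 11)


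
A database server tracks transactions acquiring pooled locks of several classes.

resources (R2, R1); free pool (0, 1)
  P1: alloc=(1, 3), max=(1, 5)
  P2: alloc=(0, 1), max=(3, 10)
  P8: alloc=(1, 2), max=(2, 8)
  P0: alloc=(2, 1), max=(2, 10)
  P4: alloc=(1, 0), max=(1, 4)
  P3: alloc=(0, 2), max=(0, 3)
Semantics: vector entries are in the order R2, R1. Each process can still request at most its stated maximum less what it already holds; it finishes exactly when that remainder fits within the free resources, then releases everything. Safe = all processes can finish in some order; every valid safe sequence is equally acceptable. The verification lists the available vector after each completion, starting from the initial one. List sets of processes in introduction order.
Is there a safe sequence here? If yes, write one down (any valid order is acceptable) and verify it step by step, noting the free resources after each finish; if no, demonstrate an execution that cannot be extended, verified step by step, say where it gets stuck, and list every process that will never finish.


UNSAFE.
Key observation: once P3, P1, P8, P4 finish, the pool peaks at (3, 8) — and every remaining process still needs more R1 than that.
The run P3, P1, P8, P4 cannot be extended any further. Verifying each step:
  pool = (0, 1)
  P3: need (0, 1) fits (0, 1); releases (0, 2), pool now (0, 3)
  P1: need (0, 2) fits (0, 3); releases (1, 3), pool now (1, 6)
  P8: need (1, 6) fits (1, 6); releases (1, 2), pool now (2, 8)
  P4: need (0, 4) fits (2, 8); releases (1, 0), pool now (3, 8)
  P2 cannot run: need (3, 9) vs free (3, 8) (insufficient R1)
  P0 cannot run: need (0, 9) vs free (3, 8) (insufficient R1)
Never able to finish: P2 and P0.
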